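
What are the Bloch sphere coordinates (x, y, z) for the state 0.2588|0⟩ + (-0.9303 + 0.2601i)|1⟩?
(-0.4815, 0.1346, -0.8661)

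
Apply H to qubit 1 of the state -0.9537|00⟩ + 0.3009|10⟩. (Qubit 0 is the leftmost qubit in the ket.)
-0.6744|00⟩ - 0.6744|01⟩ + 0.2128|10⟩ + 0.2128|11⟩

H on qubit 1 mixes each pair of kets that differ only in qubit 1: amplitudes (a, b) of (|…0…⟩, |…1…⟩) become ((a + b)/√2, (a − b)/√2). Kets absent from the input have amplitude 0.
(|00⟩, |01⟩): (a, b) = (-0.9537, 0) → (-0.6744, -0.6744)
(|10⟩, |11⟩): (a, b) = (0.3009, 0) → (0.2128, 0.2128)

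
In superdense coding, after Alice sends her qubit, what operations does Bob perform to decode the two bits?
CNOT (Alice's qubit controls Bob's), then H on Alice's qubit, then measure both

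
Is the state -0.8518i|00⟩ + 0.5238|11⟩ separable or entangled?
Entangled

Writing the state as a|00⟩ + b|01⟩ + c|10⟩ + d|11⟩, it is a product state iff ad − bc = 0.
Here (a, b, c, d) = (-0.8518i, 0, 0, 0.5238): ad − bc = (-0.8518i)(0.5238) − (0)(0) = -0.4462i ≠ 0, so the state is entangled.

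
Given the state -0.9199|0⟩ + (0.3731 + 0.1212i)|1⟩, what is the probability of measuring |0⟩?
0.8462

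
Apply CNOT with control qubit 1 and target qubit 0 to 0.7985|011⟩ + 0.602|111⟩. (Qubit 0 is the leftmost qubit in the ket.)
0.602|011⟩ + 0.7985|111⟩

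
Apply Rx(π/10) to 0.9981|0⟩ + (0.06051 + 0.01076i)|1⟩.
(0.9875 - 0.009466i)|0⟩ + (0.05977 - 0.1455i)|1⟩

Rx(π/10) = [[cos(θ/2), −i·sin(θ/2)], [−i·sin(θ/2), cos(θ/2)]]; θ = π/10, cos(θ/2) ≈ 0.987688, sin(θ/2) ≈ 0.156434.
With a = amp(|0⟩) = 0.9981 and b = amp(|1⟩) = (0.06051 + 0.01076i):
new amp(|0⟩) = (0.987688)·a + (-0.156434i)·b = (0.9875 - 0.009466i)
new amp(|1⟩) = (-0.156434i)·a + (0.987688)·b = (0.05977 - 0.1455i)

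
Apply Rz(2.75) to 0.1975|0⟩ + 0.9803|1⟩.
(0.03842 - 0.1937i)|0⟩ + (0.1907 + 0.9616i)|1⟩

Rz(2.75) = [[e^(−iθ/2), 0], [0, e^(iθ/2)]] with e^(±iθ/2) = cos(θ/2) ± i·sin(θ/2); θ = 2.75, cos(θ/2) ≈ 0.194548, sin(θ/2) ≈ 0.980893.
With a = amp(|0⟩) = 0.1975 and b = amp(|1⟩) = 0.9803:
new amp(|0⟩) = (0.194548 - 0.980893i)·a = (0.03842 - 0.1937i)
new amp(|1⟩) = (0.194548 + 0.980893i)·b = (0.1907 + 0.9616i)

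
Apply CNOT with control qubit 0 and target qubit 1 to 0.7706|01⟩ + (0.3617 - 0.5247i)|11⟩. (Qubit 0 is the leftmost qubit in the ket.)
0.7706|01⟩ + (0.3617 - 0.5247i)|10⟩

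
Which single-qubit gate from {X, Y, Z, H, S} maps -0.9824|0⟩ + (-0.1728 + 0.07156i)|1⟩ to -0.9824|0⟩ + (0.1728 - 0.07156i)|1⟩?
Z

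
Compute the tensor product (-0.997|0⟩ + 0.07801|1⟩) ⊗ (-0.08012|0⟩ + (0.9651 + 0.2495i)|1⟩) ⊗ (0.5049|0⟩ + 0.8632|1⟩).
0.04033|000⟩ + 0.06895|001⟩ + (-0.4858 - 0.1256i)|010⟩ + (-0.8306 - 0.2147i)|011⟩ - 0.003156|100⟩ - 0.005395|101⟩ + (0.03801 + 0.009827i)|110⟩ + (0.06499 + 0.0168i)|111⟩

amp(|b₁b₂…⟩) = product of the factor amplitudes for bits b₁, b₂, …; only kets whose every factor amplitude is nonzero survive.
|000⟩: (-0.997)(-0.08012)(0.5049) = 0.04033
|001⟩: (-0.997)(-0.08012)(0.8632) = 0.06895
|010⟩: (-0.997)(0.9651 + 0.2495i)(0.5049) = (-0.4858 - 0.1256i)
|011⟩: (-0.997)(0.9651 + 0.2495i)(0.8632) = (-0.8306 - 0.2147i)
|100⟩: (0.07801)(-0.08012)(0.5049) = -0.003156
|101⟩: (0.07801)(-0.08012)(0.8632) = -0.005395
|110⟩: (0.07801)(0.9651 + 0.2495i)(0.5049) = (0.03801 + 0.009827i)
|111⟩: (0.07801)(0.9651 + 0.2495i)(0.8632) = (0.06499 + 0.0168i)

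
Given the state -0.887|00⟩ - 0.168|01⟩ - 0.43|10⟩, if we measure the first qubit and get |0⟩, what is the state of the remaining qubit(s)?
-0.9825|0⟩ - 0.1861|1⟩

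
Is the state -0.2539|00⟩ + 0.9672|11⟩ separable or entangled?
Entangled

Writing the state as a|00⟩ + b|01⟩ + c|10⟩ + d|11⟩, it is a product state iff ad − bc = 0.
Here (a, b, c, d) = (-0.2539, 0, 0, 0.9672): ad − bc = (-0.2539)(0.9672) − (0)(0) = -0.2456 ≠ 0, so the state is entangled.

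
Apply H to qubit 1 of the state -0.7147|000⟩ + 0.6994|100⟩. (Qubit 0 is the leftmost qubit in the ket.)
-0.5054|000⟩ - 0.5054|010⟩ + 0.4946|100⟩ + 0.4946|110⟩

H on qubit 1 mixes each pair of kets that differ only in qubit 1: amplitudes (a, b) of (|…0…⟩, |…1…⟩) become ((a + b)/√2, (a − b)/√2). Kets absent from the input have amplitude 0.
(|000⟩, |010⟩): (a, b) = (-0.7147, 0) → (-0.5054, -0.5054)
(|100⟩, |110⟩): (a, b) = (0.6994, 0) → (0.4946, 0.4946)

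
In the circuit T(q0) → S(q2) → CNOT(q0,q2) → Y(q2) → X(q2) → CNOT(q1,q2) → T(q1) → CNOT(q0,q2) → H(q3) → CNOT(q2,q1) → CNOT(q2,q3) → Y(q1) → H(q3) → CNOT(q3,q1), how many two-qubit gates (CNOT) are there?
6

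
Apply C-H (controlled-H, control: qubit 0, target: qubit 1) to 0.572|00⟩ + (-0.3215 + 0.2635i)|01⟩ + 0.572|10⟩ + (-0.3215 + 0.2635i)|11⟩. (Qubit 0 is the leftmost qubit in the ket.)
0.572|00⟩ + (-0.3215 + 0.2635i)|01⟩ + (0.1771 + 0.1863i)|10⟩ + (0.6318 - 0.1863i)|11⟩

C-H leaves the control-|0⟩ kets |00⟩, |01⟩ unchanged and applies H to qubit 1 on the control-|1⟩ pair (|10⟩, |11⟩).
H = [[1/√2, 1/√2], [1/√2, -1/√2]].
With a = amp(|10⟩) = 0.572 and b = amp(|11⟩) = (-0.3215 + 0.2635i):
new amp(|10⟩) = (1/√2)·a + (1/√2)·b = (0.1771 + 0.1863i)
new amp(|11⟩) = (1/√2)·a + (-1/√2)·b = (0.6318 - 0.1863i)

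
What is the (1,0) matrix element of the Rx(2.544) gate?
-0.9557i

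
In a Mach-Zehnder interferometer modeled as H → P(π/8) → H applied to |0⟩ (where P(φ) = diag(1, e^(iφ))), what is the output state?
(0.9619 + 0.1913i)|0⟩ + (0.03806 - 0.1913i)|1⟩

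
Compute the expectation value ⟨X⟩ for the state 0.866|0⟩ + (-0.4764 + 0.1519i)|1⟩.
-0.8251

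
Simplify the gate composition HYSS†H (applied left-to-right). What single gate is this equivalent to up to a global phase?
Y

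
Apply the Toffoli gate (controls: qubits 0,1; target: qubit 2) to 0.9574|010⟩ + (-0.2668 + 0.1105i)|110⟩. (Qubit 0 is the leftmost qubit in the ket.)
0.9574|010⟩ + (-0.2668 + 0.1105i)|111⟩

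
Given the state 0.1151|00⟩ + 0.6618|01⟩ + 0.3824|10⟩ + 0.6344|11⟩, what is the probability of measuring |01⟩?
0.438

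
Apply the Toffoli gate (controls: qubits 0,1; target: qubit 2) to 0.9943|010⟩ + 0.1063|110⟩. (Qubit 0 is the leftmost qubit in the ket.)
0.9943|010⟩ + 0.1063|111⟩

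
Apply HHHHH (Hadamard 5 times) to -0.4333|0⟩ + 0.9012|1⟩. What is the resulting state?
0.3309|0⟩ - 0.9436|1⟩

H² = I, so H^5 = H: a single Hadamard. With (a, b) = (-0.4333, 0.9012), H gives ((a + b)/√2, (a − b)/√2) = (0.3309, -0.9436).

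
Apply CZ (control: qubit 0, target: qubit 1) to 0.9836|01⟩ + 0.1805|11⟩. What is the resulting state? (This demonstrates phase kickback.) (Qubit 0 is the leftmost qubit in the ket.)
0.9836|01⟩ - 0.1805|11⟩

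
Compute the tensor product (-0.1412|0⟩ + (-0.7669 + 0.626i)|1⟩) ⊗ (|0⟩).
-0.1412|00⟩ + (-0.7669 + 0.626i)|10⟩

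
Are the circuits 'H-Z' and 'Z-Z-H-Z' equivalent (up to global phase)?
Yes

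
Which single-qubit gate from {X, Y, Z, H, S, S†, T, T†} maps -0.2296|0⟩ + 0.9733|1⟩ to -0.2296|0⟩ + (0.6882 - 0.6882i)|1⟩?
T†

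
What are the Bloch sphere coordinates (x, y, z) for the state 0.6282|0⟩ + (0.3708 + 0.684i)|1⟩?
(0.4659, 0.8594, -0.2107)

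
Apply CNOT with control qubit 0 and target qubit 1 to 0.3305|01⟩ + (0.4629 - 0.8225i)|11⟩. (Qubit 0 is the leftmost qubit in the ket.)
0.3305|01⟩ + (0.4629 - 0.8225i)|10⟩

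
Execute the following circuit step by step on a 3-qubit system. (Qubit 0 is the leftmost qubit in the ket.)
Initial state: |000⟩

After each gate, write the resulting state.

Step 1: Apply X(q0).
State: |100⟩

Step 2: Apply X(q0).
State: |000⟩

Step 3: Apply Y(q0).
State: i|100⟩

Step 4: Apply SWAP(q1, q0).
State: i|010⟩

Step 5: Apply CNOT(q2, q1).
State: i|010⟩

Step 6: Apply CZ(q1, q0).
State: i|010⟩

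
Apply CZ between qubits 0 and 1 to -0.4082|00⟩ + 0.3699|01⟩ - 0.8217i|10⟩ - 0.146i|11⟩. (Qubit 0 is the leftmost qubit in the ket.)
-0.4082|00⟩ + 0.3699|01⟩ - 0.8217i|10⟩ + 0.146i|11⟩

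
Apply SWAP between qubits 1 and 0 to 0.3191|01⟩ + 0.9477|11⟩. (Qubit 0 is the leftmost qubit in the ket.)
0.3191|10⟩ + 0.9477|11⟩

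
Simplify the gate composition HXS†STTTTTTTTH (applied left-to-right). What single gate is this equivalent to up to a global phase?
Z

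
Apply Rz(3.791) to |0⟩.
(-0.319 - 0.9477i)|0⟩

Rz(3.791) = [[e^(−iθ/2), 0], [0, e^(iθ/2)]] with e^(±iθ/2) = cos(θ/2) ± i·sin(θ/2); θ = 3.791, cos(θ/2) ≈ -0.319028, sin(θ/2) ≈ 0.947745.
With a = amp(|0⟩) = 1 and b = amp(|1⟩) = 0:
new amp(|0⟩) = (-0.319028 - 0.947745i)·a = (-0.319 - 0.9477i)
new amp(|1⟩) = (-0.319028 + 0.947745i)·b = 0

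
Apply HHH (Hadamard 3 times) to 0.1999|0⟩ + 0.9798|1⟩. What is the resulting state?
0.8342|0⟩ - 0.5515|1⟩

H² = I, so H^3 = H: a single Hadamard. With (a, b) = (0.1999, 0.9798), H gives ((a + b)/√2, (a − b)/√2) = (0.8342, -0.5515).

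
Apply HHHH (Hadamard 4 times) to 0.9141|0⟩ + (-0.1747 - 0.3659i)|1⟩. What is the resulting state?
0.9141|0⟩ + (-0.1747 - 0.3659i)|1⟩

H² = I, so an even number of Hadamards cancels: H^4 = I and the state is unchanged.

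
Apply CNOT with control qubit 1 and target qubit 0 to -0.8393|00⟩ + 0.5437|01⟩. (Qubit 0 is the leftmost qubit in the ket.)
-0.8393|00⟩ + 0.5437|11⟩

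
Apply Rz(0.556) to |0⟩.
(0.9616 - 0.2744i)|0⟩

Rz(0.556) = [[e^(−iθ/2), 0], [0, e^(iθ/2)]] with e^(±iθ/2) = cos(θ/2) ± i·sin(θ/2); θ = 0.556, cos(θ/2) ≈ 0.961606, sin(θ/2) ≈ 0.274433.
With a = amp(|0⟩) = 1 and b = amp(|1⟩) = 0:
new amp(|0⟩) = (0.961606 - 0.274433i)·a = (0.9616 - 0.2744i)
new amp(|1⟩) = (0.961606 + 0.274433i)·b = 0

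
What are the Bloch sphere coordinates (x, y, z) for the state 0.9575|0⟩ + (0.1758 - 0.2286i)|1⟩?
(0.3367, -0.4378, 0.8336)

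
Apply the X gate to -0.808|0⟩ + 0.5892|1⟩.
0.5892|0⟩ - 0.808|1⟩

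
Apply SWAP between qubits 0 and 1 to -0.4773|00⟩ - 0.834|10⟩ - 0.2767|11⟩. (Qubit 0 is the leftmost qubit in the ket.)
-0.4773|00⟩ - 0.834|01⟩ - 0.2767|11⟩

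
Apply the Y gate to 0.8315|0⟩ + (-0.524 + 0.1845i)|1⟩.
(0.1845 + 0.524i)|0⟩ + 0.8315i|1⟩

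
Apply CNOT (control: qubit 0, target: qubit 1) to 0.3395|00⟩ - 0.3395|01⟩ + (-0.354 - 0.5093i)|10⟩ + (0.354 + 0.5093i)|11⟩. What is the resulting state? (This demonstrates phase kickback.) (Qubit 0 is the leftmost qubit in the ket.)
0.3395|00⟩ - 0.3395|01⟩ + (0.354 + 0.5093i)|10⟩ + (-0.354 - 0.5093i)|11⟩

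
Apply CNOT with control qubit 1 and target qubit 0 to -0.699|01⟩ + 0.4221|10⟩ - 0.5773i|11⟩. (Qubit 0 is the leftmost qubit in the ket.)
-0.5773i|01⟩ + 0.4221|10⟩ - 0.699|11⟩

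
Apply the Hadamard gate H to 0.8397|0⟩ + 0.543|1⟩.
0.9777|0⟩ + 0.2098|1⟩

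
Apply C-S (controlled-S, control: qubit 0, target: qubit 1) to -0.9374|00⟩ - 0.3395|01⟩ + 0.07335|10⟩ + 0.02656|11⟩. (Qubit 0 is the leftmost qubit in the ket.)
-0.9374|00⟩ - 0.3395|01⟩ + 0.07335|10⟩ + 0.02656i|11⟩

C-S leaves the control-|0⟩ kets |00⟩, |01⟩ unchanged and applies S to qubit 1 on the control-|1⟩ pair (|10⟩, |11⟩).
S = [[1, 0], [0, i]].
With a = amp(|10⟩) = 0.07335 and b = amp(|11⟩) = 0.02656:
new amp(|10⟩) = (1)·a = 0.07335
new amp(|11⟩) = (i)·b = 0.02656i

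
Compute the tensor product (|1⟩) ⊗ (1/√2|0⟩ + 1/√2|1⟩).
1/√2|10⟩ + 1/√2|11⟩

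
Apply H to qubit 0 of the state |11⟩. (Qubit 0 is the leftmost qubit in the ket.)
1/√2|01⟩ - 1/√2|11⟩

H on qubit 0 mixes each pair of kets that differ only in qubit 0: amplitudes (a, b) of (|…0…⟩, |…1…⟩) become ((a + b)/√2, (a − b)/√2). Kets absent from the input have amplitude 0.
(|01⟩, |11⟩): (a, b) = (0, 1) → (1/√2, -1/√2)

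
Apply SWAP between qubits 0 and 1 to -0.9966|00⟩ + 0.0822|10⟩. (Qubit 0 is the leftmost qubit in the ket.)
-0.9966|00⟩ + 0.0822|01⟩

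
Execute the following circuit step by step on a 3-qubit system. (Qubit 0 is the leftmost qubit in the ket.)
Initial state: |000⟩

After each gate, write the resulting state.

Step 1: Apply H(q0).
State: 1/√2|000⟩ + 1/√2|100⟩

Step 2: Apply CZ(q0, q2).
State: 1/√2|000⟩ + 1/√2|100⟩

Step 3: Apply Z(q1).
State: 1/√2|000⟩ + 1/√2|100⟩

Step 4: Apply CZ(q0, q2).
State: 1/√2|000⟩ + 1/√2|100⟩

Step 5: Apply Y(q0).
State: -(1/√2)i|000⟩ + (1/√2)i|100⟩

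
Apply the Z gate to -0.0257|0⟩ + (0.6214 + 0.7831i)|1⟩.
-0.0257|0⟩ + (-0.6214 - 0.7831i)|1⟩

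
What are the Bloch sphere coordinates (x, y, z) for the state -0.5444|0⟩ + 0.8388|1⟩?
(-0.9133, 0, -0.4072)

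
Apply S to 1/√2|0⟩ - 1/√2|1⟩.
1/√2|0⟩ - (1/√2)i|1⟩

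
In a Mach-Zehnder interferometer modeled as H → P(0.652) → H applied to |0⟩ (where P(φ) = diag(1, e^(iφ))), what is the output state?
(0.8974 + 0.3034i)|0⟩ + (0.1026 - 0.3034i)|1⟩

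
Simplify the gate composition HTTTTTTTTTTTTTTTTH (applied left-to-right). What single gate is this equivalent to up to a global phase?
I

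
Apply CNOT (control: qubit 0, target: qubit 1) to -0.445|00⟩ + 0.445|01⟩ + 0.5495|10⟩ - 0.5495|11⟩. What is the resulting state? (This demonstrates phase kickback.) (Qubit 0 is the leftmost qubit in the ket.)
-0.445|00⟩ + 0.445|01⟩ - 0.5495|10⟩ + 0.5495|11⟩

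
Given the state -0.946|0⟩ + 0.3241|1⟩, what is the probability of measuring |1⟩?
0.105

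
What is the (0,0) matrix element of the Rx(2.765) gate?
0.1872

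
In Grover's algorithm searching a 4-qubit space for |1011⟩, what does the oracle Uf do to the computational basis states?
Uf|x⟩ = -|x⟩ if x = 1011, else |x⟩ (phase flip on target)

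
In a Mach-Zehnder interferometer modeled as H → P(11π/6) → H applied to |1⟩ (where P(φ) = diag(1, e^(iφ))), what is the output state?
(0.06699 + 0.25i)|0⟩ + (0.933 - 0.25i)|1⟩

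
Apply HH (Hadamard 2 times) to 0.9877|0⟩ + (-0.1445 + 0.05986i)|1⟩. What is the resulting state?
0.9877|0⟩ + (-0.1445 + 0.05986i)|1⟩

H² = I, so an even number of Hadamards cancels: H^2 = I and the state is unchanged.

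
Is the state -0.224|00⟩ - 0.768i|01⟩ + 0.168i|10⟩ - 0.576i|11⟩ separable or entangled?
Entangled

Writing the state as a|00⟩ + b|01⟩ + c|10⟩ + d|11⟩, it is a product state iff ad − bc = 0.
Here (a, b, c, d) = (-0.224, -0.768i, 0.168i, -0.576i): ad − bc = (-0.224)(-0.576i) − (-0.768i)(0.168i) = (-0.129 + 0.129i) ≠ 0, so the state is entangled.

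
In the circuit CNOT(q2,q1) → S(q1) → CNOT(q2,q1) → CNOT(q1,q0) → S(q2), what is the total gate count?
5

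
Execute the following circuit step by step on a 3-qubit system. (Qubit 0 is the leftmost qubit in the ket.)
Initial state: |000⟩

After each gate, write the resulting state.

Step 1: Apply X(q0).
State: |100⟩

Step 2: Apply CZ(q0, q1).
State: |100⟩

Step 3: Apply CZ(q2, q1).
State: |100⟩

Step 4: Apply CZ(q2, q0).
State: |100⟩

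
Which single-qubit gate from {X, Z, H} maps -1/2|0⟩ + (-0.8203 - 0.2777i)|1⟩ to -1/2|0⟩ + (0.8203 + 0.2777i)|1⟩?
Z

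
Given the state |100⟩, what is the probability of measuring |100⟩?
1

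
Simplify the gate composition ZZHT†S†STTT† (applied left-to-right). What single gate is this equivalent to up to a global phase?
H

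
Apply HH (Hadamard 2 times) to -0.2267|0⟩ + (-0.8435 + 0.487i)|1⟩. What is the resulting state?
-0.2267|0⟩ + (-0.8435 + 0.487i)|1⟩

H² = I, so an even number of Hadamards cancels: H^2 = I and the state is unchanged.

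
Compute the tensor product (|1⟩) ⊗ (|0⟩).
|10⟩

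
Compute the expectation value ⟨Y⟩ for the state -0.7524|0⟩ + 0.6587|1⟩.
0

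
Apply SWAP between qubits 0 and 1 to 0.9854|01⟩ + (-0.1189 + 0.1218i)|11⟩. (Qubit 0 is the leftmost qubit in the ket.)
0.9854|10⟩ + (-0.1189 + 0.1218i)|11⟩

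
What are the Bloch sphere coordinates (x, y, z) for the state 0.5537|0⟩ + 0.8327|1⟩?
(0.9221, 0, -0.3868)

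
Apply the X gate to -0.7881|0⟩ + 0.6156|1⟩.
0.6156|0⟩ - 0.7881|1⟩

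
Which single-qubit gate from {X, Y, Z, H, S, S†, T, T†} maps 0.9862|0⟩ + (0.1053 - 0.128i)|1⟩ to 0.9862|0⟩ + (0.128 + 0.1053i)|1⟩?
S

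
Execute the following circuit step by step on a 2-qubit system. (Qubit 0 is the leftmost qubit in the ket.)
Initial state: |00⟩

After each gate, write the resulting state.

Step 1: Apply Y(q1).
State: i|01⟩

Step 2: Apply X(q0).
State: i|11⟩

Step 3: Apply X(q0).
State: i|01⟩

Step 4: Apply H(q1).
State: (1/√2)i|00⟩ - (1/√2)i|01⟩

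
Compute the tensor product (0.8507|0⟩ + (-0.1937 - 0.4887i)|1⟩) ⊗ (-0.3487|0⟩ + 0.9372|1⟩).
-0.2966|00⟩ + 0.7973|01⟩ + (0.06754 + 0.1704i)|10⟩ + (-0.1815 - 0.458i)|11⟩

amp(|b₁b₂…⟩) = product of the factor amplitudes for bits b₁, b₂, …; only kets whose every factor amplitude is nonzero survive.
|00⟩: (0.8507)(-0.3487) = -0.2966
|01⟩: (0.8507)(0.9372) = 0.7973
|10⟩: (-0.1937 - 0.4887i)(-0.3487) = (0.06754 + 0.1704i)
|11⟩: (-0.1937 - 0.4887i)(0.9372) = (-0.1815 - 0.458i)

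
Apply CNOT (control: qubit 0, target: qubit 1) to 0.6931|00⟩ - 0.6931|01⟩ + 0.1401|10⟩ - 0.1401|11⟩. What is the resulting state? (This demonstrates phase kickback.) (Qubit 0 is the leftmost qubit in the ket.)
0.6931|00⟩ - 0.6931|01⟩ - 0.1401|10⟩ + 0.1401|11⟩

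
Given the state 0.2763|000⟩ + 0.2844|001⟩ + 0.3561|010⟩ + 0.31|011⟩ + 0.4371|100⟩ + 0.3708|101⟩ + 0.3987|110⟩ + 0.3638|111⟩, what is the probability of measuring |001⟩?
0.08088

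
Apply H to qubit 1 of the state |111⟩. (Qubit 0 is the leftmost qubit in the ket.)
1/√2|101⟩ - 1/√2|111⟩

H on qubit 1 mixes each pair of kets that differ only in qubit 1: amplitudes (a, b) of (|…0…⟩, |…1…⟩) become ((a + b)/√2, (a − b)/√2). Kets absent from the input have amplitude 0.
(|101⟩, |111⟩): (a, b) = (0, 1) → (1/√2, -1/√2)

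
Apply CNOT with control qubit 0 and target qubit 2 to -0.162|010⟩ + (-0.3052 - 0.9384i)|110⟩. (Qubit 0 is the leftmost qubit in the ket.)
-0.162|010⟩ + (-0.3052 - 0.9384i)|111⟩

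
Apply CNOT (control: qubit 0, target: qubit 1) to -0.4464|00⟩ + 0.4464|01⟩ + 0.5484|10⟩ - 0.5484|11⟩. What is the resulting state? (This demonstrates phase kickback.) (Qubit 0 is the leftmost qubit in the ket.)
-0.4464|00⟩ + 0.4464|01⟩ - 0.5484|10⟩ + 0.5484|11⟩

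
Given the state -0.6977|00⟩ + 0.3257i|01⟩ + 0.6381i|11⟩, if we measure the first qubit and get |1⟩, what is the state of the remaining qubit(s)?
i|1⟩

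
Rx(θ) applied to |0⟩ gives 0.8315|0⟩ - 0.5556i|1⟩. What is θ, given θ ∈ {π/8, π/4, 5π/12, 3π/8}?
3π/8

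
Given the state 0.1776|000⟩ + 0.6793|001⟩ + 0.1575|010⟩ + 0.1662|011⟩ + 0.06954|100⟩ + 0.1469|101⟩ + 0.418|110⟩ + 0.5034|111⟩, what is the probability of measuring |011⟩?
0.02762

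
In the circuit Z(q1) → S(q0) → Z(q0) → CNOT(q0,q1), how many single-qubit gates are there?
3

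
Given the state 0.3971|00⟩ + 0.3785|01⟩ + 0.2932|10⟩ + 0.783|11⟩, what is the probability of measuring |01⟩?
0.1433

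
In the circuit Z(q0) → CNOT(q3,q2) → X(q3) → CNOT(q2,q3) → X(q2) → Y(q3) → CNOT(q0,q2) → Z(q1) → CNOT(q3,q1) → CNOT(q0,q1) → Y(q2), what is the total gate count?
11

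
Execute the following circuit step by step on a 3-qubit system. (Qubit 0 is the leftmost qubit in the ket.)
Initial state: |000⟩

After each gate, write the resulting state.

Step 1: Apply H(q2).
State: 1/√2|000⟩ + 1/√2|001⟩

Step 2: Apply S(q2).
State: 1/√2|000⟩ + (1/√2)i|001⟩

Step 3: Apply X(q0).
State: 1/√2|100⟩ + (1/√2)i|101⟩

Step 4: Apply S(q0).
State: (1/√2)i|100⟩ - 1/√2|101⟩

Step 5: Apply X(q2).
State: -1/√2|100⟩ + (1/√2)i|101⟩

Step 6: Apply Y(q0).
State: (1/√2)i|000⟩ + 1/√2|001⟩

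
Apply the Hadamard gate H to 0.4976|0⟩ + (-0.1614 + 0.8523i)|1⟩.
(0.2377 + 0.6027i)|0⟩ + (0.466 - 0.6027i)|1⟩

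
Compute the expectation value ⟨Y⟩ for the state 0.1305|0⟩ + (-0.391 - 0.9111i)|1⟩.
-0.2378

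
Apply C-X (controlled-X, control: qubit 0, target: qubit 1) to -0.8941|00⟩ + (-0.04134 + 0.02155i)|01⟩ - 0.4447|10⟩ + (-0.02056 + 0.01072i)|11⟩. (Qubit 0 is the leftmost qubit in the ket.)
-0.8941|00⟩ + (-0.04134 + 0.02155i)|01⟩ + (-0.02056 + 0.01072i)|10⟩ - 0.4447|11⟩

C-X leaves the control-|0⟩ kets |00⟩, |01⟩ unchanged and applies X to qubit 1 on the control-|1⟩ pair (|10⟩, |11⟩).
X = [[0, 1], [1, 0]].
With a = amp(|10⟩) = -0.4447 and b = amp(|11⟩) = (-0.02056 + 0.01072i):
new amp(|10⟩) = (1)·b = (-0.02056 + 0.01072i)
new amp(|11⟩) = (1)·a = -0.4447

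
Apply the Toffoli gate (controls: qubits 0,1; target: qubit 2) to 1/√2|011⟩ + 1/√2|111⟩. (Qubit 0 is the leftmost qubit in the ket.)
1/√2|011⟩ + 1/√2|110⟩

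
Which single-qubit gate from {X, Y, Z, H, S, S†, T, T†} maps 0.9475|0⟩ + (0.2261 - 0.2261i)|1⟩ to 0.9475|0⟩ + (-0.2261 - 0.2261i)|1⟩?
S†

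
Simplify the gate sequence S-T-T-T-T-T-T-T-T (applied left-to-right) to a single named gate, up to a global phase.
S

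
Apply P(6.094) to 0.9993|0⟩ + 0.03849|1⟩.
0.9993|0⟩ + (0.0378 - 0.007238i)|1⟩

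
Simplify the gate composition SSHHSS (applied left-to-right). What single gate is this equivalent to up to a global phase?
I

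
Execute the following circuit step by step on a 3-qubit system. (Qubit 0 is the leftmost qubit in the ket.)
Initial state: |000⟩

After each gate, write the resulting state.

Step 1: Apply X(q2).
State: |001⟩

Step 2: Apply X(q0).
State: |101⟩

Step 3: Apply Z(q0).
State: -|101⟩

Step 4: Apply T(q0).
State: (-1/√2 - (1/√2)i)|101⟩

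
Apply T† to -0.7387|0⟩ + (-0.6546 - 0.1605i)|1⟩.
-0.7387|0⟩ + (-0.5764 + 0.3494i)|1⟩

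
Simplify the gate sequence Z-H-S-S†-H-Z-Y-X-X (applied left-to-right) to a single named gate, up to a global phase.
Y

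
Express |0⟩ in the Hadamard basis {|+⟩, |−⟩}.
1/√2|+⟩ + 1/√2|−⟩

With |ψ⟩ = α|0⟩ + β|1⟩, the Hadamard-basis coefficients are ⟨+|ψ⟩ = (α + β)/√2 and ⟨−|ψ⟩ = (α − β)/√2.
Here α = 1, β = 0: (α + β)/√2 = 1/√2, (α − β)/√2 = 1/√2.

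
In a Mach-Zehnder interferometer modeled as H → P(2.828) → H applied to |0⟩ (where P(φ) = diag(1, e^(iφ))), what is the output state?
(0.02438 + 0.1542i)|0⟩ + (0.9756 - 0.1542i)|1⟩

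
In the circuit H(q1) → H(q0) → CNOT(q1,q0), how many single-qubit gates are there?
2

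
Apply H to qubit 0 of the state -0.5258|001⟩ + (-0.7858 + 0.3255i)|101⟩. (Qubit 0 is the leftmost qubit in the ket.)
(-0.9274 + 0.2302i)|001⟩ + (0.1838 - 0.2302i)|101⟩

H on qubit 0 mixes each pair of kets that differ only in qubit 0: amplitudes (a, b) of (|…0…⟩, |…1…⟩) become ((a + b)/√2, (a − b)/√2). Kets absent from the input have amplitude 0.
(|001⟩, |101⟩): (a, b) = (-0.5258, (-0.7858 + 0.3255i)) → ((-0.9274 + 0.2302i), (0.1838 - 0.2302i))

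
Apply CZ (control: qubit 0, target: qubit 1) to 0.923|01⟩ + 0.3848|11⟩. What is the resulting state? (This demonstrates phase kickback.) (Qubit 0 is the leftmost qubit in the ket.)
0.923|01⟩ - 0.3848|11⟩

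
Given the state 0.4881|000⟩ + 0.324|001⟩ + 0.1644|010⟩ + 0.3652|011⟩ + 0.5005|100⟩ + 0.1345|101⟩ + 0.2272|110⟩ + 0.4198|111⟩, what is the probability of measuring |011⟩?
0.1334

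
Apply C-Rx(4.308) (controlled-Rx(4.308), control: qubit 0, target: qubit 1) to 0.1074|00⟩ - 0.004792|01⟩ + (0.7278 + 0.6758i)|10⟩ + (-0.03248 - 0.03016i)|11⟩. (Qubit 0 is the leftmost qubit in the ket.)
0.1074|00⟩ - 0.004792|01⟩ + (-0.426 - 0.3451i)|10⟩ + (0.582 - 0.5909i)|11⟩

C-Rx(4.308) leaves the control-|0⟩ kets |00⟩, |01⟩ unchanged and applies Rx(4.308) to qubit 1 on the control-|1⟩ pair (|10⟩, |11⟩).
Rx(4.308) = [[cos(θ/2), −i·sin(θ/2)], [−i·sin(θ/2), cos(θ/2)]]; θ = 4.308, cos(θ/2) ≈ -0.550701, sin(θ/2) ≈ 0.834703.
With a = amp(|10⟩) = (0.7278 + 0.6758i) and b = amp(|11⟩) = (-0.03248 - 0.03016i):
new amp(|10⟩) = (-0.550701)·a + (-0.834703i)·b = (-0.426 - 0.3451i)
new amp(|11⟩) = (-0.834703i)·a + (-0.550701)·b = (0.582 - 0.5909i)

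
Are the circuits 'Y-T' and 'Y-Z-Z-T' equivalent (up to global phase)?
Yes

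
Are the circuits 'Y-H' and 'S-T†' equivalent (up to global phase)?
No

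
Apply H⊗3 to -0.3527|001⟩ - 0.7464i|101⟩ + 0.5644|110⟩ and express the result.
(0.07485 - 0.2639i)|000⟩ + (0.3242 + 0.2639i)|001⟩ + (-0.3242 - 0.2639i)|010⟩ + (-0.07485 + 0.2639i)|011⟩ + (-0.3242 + 0.2639i)|100⟩ + (-0.07485 - 0.2639i)|101⟩ + (0.07485 + 0.2639i)|110⟩ + (0.3242 - 0.2639i)|111⟩

H⊗3 gives amp(|y⟩) = (1/2√2) Σ_x (−1)^(x·y) amp(|x⟩), where x·y is the number of positions in which both x and y have a 1.
|000⟩: (-0.3527 - 0.7464i + 0.5644)/(2√2) = (0.07485 - 0.2639i)
|001⟩: (0.3527 + 0.7464i + 0.5644)/(2√2) = (0.3242 + 0.2639i)
|010⟩: (-0.3527 - 0.7464i - 0.5644)/(2√2) = (-0.3242 - 0.2639i)
|011⟩: (0.3527 + 0.7464i - 0.5644)/(2√2) = (-0.07485 + 0.2639i)
|100⟩: (-0.3527 + 0.7464i - 0.5644)/(2√2) = (-0.3242 + 0.2639i)
|101⟩: (0.3527 - 0.7464i - 0.5644)/(2√2) = (-0.07485 - 0.2639i)
|110⟩: (-0.3527 + 0.7464i + 0.5644)/(2√2) = (0.07485 + 0.2639i)
|111⟩: (0.3527 - 0.7464i + 0.5644)/(2√2) = (0.3242 - 0.2639i)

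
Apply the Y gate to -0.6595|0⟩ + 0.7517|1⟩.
-0.7517i|0⟩ - 0.6595i|1⟩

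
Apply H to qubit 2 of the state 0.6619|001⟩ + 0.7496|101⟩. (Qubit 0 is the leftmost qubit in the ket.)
0.468|000⟩ - 0.468|001⟩ + 0.53|100⟩ - 0.53|101⟩

H on qubit 2 mixes each pair of kets that differ only in qubit 2: amplitudes (a, b) of (|…0…⟩, |…1…⟩) become ((a + b)/√2, (a − b)/√2). Kets absent from the input have amplitude 0.
(|000⟩, |001⟩): (a, b) = (0, 0.6619) → (0.468, -0.468)
(|100⟩, |101⟩): (a, b) = (0, 0.7496) → (0.53, -0.53)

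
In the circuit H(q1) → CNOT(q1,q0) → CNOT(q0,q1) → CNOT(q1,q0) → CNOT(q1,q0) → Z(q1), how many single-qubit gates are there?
2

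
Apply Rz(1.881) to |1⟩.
(0.5894 + 0.8079i)|1⟩

Rz(1.881) = [[e^(−iθ/2), 0], [0, e^(iθ/2)]] with e^(±iθ/2) = cos(θ/2) ± i·sin(θ/2); θ = 1.881, cos(θ/2) ≈ 0.589384, sin(θ/2) ≈ 0.807853.
With a = amp(|0⟩) = 0 and b = amp(|1⟩) = 1:
new amp(|0⟩) = (0.589384 - 0.807853i)·a = 0
new amp(|1⟩) = (0.589384 + 0.807853i)·b = (0.5894 + 0.8079i)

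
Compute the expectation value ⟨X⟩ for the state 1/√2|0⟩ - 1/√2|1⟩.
-1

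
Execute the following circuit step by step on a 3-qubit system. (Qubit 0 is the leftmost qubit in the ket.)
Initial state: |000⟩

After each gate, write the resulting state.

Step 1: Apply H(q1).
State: 1/√2|000⟩ + 1/√2|010⟩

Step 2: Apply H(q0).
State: 1/2|000⟩ + 1/2|010⟩ + 1/2|100⟩ + 1/2|110⟩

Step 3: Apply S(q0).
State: 1/2|000⟩ + 1/2|010⟩ + (1/2)i|100⟩ + (1/2)i|110⟩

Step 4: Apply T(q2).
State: 1/2|000⟩ + 1/2|010⟩ + (1/2)i|100⟩ + (1/2)i|110⟩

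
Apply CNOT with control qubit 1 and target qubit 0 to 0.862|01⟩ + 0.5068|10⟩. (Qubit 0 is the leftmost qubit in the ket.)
0.5068|10⟩ + 0.862|11⟩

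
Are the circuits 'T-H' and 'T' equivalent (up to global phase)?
No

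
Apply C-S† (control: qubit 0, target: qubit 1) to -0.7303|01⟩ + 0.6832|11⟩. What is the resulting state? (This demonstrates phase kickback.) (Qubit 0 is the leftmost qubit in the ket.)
-0.7303|01⟩ - 0.6832i|11⟩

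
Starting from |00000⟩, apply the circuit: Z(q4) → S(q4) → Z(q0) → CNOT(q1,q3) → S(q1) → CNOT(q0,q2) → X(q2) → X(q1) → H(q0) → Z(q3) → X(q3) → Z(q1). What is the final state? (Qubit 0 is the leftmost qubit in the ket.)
-1/√2|01110⟩ - 1/√2|11110⟩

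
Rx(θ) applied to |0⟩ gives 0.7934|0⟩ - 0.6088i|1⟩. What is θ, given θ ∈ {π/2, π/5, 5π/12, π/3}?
5π/12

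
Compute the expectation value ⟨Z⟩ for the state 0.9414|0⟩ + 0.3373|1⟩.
0.7725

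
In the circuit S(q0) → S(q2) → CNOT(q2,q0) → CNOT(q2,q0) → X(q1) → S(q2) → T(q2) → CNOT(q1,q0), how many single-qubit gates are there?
5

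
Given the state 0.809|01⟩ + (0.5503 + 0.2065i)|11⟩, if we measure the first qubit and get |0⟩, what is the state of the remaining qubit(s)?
|1⟩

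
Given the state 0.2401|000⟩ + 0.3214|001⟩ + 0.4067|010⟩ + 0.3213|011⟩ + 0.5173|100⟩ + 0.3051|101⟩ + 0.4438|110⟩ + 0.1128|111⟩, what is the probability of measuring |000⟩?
0.05765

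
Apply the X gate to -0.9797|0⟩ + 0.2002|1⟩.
0.2002|0⟩ - 0.9797|1⟩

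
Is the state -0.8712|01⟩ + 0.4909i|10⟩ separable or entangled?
Entangled

Writing the state as a|00⟩ + b|01⟩ + c|10⟩ + d|11⟩, it is a product state iff ad − bc = 0.
Here (a, b, c, d) = (0, -0.8712, 0.4909i, 0): ad − bc = (0)(0) − (-0.8712)(0.4909i) = 0.4277i ≠ 0, so the state is entangled.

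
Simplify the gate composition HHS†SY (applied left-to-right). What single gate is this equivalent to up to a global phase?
Y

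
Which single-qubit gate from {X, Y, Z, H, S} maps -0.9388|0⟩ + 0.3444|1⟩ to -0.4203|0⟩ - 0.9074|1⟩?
H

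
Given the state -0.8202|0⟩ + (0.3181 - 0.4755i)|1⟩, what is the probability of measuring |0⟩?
0.6727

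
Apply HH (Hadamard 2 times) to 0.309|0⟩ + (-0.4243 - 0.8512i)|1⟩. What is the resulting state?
0.309|0⟩ + (-0.4243 - 0.8512i)|1⟩

H² = I, so an even number of Hadamards cancels: H^2 = I and the state is unchanged.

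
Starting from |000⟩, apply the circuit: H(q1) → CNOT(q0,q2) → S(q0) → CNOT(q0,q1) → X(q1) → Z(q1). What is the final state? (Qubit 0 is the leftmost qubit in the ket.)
1/√2|000⟩ - 1/√2|010⟩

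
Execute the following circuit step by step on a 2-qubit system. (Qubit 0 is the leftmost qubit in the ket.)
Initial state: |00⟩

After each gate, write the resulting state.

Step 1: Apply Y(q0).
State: i|10⟩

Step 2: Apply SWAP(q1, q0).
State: i|01⟩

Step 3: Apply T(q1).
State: (-1/√2 + (1/√2)i)|01⟩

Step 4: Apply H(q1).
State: (-1/2 + (1/2)i)|00⟩ + (1/2 - (1/2)i)|01⟩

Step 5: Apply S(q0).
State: (-1/2 + (1/2)i)|00⟩ + (1/2 - (1/2)i)|01⟩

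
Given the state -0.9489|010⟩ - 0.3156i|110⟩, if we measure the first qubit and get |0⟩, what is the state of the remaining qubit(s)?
-|10⟩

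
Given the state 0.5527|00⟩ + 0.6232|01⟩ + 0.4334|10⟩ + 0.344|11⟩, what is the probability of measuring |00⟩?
0.3055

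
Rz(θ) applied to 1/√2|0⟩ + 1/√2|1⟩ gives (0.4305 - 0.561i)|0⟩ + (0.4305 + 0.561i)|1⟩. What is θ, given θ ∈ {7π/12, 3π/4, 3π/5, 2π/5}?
7π/12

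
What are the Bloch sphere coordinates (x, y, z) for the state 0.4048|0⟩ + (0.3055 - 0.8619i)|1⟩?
(0.2473, -0.6978, -0.6723)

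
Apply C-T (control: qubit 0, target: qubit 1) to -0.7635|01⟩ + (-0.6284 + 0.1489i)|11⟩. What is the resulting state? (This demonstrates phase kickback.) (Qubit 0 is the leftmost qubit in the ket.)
-0.7635|01⟩ + (-0.5496 - 0.3391i)|11⟩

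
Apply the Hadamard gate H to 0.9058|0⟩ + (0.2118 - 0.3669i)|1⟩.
(0.7903 - 0.2594i)|0⟩ + (0.4907 + 0.2594i)|1⟩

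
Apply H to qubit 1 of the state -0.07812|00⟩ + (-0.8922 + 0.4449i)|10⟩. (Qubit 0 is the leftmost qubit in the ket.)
-0.05524|00⟩ - 0.05524|01⟩ + (-0.6309 + 0.3146i)|10⟩ + (-0.6309 + 0.3146i)|11⟩

H on qubit 1 mixes each pair of kets that differ only in qubit 1: amplitudes (a, b) of (|…0…⟩, |…1…⟩) become ((a + b)/√2, (a − b)/√2). Kets absent from the input have amplitude 0.
(|00⟩, |01⟩): (a, b) = (-0.07812, 0) → (-0.05524, -0.05524)
(|10⟩, |11⟩): (a, b) = ((-0.8922 + 0.4449i), 0) → ((-0.6309 + 0.3146i), (-0.6309 + 0.3146i))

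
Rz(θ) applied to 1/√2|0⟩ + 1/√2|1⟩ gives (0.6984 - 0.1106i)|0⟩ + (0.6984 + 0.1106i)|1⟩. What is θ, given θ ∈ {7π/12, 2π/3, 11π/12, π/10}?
π/10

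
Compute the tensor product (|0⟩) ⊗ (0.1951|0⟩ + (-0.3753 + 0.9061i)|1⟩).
0.1951|00⟩ + (-0.3753 + 0.9061i)|01⟩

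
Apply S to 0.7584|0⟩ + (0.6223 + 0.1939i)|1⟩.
0.7584|0⟩ + (-0.1939 + 0.6223i)|1⟩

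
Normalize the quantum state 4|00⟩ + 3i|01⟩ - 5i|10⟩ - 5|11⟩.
0.4619|00⟩ + 0.3464i|01⟩ - (1/√3)i|10⟩ - 1/√3|11⟩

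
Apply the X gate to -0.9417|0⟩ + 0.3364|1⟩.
0.3364|0⟩ - 0.9417|1⟩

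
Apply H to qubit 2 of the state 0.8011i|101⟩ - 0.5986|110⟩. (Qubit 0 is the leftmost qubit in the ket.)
0.5665i|100⟩ - 0.5665i|101⟩ - 0.4233|110⟩ - 0.4233|111⟩

H on qubit 2 mixes each pair of kets that differ only in qubit 2: amplitudes (a, b) of (|…0…⟩, |…1…⟩) become ((a + b)/√2, (a − b)/√2). Kets absent from the input have amplitude 0.
(|100⟩, |101⟩): (a, b) = (0, 0.8011i) → (0.5665i, -0.5665i)
(|110⟩, |111⟩): (a, b) = (-0.5986, 0) → (-0.4233, -0.4233)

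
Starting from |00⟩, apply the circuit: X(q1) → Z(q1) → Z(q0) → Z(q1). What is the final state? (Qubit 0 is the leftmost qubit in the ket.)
|01⟩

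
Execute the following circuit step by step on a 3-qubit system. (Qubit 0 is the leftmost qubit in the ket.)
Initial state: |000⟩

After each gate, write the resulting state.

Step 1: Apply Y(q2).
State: i|001⟩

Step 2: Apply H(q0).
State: (1/√2)i|001⟩ + (1/√2)i|101⟩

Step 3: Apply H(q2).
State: (1/2)i|000⟩ - (1/2)i|001⟩ + (1/2)i|100⟩ - (1/2)i|101⟩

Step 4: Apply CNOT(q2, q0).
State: (1/2)i|000⟩ - (1/2)i|001⟩ + (1/2)i|100⟩ - (1/2)i|101⟩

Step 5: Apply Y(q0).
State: 1/2|000⟩ - 1/2|001⟩ - 1/2|100⟩ + 1/2|101⟩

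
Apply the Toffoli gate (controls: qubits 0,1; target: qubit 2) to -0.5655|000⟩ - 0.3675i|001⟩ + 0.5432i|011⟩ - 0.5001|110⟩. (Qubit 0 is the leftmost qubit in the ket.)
-0.5655|000⟩ - 0.3675i|001⟩ + 0.5432i|011⟩ - 0.5001|111⟩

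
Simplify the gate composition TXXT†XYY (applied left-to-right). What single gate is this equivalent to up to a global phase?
X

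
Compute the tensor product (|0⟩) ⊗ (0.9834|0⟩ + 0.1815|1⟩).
0.9834|00⟩ + 0.1815|01⟩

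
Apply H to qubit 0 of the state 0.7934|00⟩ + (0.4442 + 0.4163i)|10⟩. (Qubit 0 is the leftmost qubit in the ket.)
(0.8751 + 0.2944i)|00⟩ + (0.2469 - 0.2944i)|10⟩

H on qubit 0 mixes each pair of kets that differ only in qubit 0: amplitudes (a, b) of (|…0…⟩, |…1…⟩) become ((a + b)/√2, (a − b)/√2). Kets absent from the input have amplitude 0.
(|00⟩, |10⟩): (a, b) = (0.7934, (0.4442 + 0.4163i)) → ((0.8751 + 0.2944i), (0.2469 - 0.2944i))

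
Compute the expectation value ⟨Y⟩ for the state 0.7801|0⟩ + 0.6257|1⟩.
0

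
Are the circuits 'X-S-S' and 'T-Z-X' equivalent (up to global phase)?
No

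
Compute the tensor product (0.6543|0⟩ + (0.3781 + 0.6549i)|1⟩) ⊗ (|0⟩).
0.6543|00⟩ + (0.3781 + 0.6549i)|10⟩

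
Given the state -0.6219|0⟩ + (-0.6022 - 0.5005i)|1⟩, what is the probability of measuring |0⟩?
0.3868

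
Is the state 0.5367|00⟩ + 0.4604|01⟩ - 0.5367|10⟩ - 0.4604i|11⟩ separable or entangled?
Entangled

Writing the state as a|00⟩ + b|01⟩ + c|10⟩ + d|11⟩, it is a product state iff ad − bc = 0.
Here (a, b, c, d) = (0.5367, 0.4604, -0.5367, -0.4604i): ad − bc = (0.5367)(-0.4604i) − (0.4604)(-0.5367) = (0.2471 - 0.2471i) ≠ 0, so the state is entangled.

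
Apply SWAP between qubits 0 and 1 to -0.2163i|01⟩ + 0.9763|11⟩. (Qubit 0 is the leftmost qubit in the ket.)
-0.2163i|10⟩ + 0.9763|11⟩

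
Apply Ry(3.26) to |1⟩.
-0.9982|0⟩ - 0.05917|1⟩

Ry(3.26) = [[cos(θ/2), −sin(θ/2)], [sin(θ/2), cos(θ/2)]]; θ = 3.26, cos(θ/2) ≈ -0.0591691, sin(θ/2) ≈ 0.998248.
With a = amp(|0⟩) = 0 and b = amp(|1⟩) = 1:
new amp(|0⟩) = (-0.0591691)·a + (-0.998248)·b = -0.9982
new amp(|1⟩) = (0.998248)·a + (-0.0591691)·b = -0.05917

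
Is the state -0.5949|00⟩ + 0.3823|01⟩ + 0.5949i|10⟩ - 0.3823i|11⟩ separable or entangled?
Separable

Writing the state as a|00⟩ + b|01⟩ + c|10⟩ + d|11⟩, it is a product state iff ad − bc = 0.
Here (a, b, c, d) = (-0.5949, 0.3823, 0.5949i, -0.3823i): ad − bc = (-0.5949)(-0.3823i) − (0.3823)(0.5949i) = 0, so the state is separable.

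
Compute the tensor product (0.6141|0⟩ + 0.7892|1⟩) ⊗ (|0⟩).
0.6141|00⟩ + 0.7892|10⟩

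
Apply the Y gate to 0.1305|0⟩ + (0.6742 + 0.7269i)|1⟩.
(0.7269 - 0.6742i)|0⟩ + 0.1305i|1⟩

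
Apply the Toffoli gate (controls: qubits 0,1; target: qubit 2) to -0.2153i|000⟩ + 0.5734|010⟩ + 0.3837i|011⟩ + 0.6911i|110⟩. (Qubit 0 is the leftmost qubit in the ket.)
-0.2153i|000⟩ + 0.5734|010⟩ + 0.3837i|011⟩ + 0.6911i|111⟩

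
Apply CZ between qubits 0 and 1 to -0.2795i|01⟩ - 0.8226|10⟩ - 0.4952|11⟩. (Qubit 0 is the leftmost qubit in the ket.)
-0.2795i|01⟩ - 0.8226|10⟩ + 0.4952|11⟩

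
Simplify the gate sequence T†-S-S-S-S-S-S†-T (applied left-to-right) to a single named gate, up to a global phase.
I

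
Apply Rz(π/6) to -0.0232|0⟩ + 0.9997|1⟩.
(-0.02241 + 0.006005i)|0⟩ + (0.9656 + 0.2587i)|1⟩

Rz(π/6) = [[e^(−iθ/2), 0], [0, e^(iθ/2)]] with e^(±iθ/2) = cos(θ/2) ± i·sin(θ/2); θ = π/6, cos(θ/2) ≈ 0.965926, sin(θ/2) ≈ 0.258819.
With a = amp(|0⟩) = -0.0232 and b = amp(|1⟩) = 0.9997:
new amp(|0⟩) = (0.965926 - 0.258819i)·a = (-0.02241 + 0.006005i)
new amp(|1⟩) = (0.965926 + 0.258819i)·b = (0.9656 + 0.2587i)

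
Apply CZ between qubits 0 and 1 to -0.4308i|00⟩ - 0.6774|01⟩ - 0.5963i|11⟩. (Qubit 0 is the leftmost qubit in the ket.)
-0.4308i|00⟩ - 0.6774|01⟩ + 0.5963i|11⟩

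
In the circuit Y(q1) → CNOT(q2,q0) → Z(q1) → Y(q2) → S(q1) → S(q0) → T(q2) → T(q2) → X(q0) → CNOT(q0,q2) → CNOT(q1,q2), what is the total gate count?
11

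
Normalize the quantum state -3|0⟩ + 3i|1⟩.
-1/√2|0⟩ + (1/√2)i|1⟩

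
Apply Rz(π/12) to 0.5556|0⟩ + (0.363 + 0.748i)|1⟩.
(0.5508 - 0.07252i)|0⟩ + (0.2623 + 0.789i)|1⟩

Rz(π/12) = [[e^(−iθ/2), 0], [0, e^(iθ/2)]] with e^(±iθ/2) = cos(θ/2) ± i·sin(θ/2); θ = π/12, cos(θ/2) ≈ 0.991445, sin(θ/2) ≈ 0.130526.
With a = amp(|0⟩) = 0.5556 and b = amp(|1⟩) = (0.363 + 0.748i):
new amp(|0⟩) = (0.991445 - 0.130526i)·a = (0.5508 - 0.07252i)
new amp(|1⟩) = (0.991445 + 0.130526i)·b = (0.2623 + 0.789i)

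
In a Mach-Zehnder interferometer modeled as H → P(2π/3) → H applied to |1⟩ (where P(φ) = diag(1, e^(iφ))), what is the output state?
(0.75 - 0.433i)|0⟩ + (0.25 + 0.433i)|1⟩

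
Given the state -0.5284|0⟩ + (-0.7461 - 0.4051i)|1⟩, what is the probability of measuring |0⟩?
0.2792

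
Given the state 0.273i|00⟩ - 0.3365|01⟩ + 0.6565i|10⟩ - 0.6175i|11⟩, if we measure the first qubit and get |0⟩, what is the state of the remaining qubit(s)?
0.63i|0⟩ - 0.7766|1⟩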